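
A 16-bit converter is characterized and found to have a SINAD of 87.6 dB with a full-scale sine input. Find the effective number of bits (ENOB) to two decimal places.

ENOB = (SINAD − 1.76) / 6.02 = (87.6 − 1.76)/6.02 = 14.259.

14.26 bits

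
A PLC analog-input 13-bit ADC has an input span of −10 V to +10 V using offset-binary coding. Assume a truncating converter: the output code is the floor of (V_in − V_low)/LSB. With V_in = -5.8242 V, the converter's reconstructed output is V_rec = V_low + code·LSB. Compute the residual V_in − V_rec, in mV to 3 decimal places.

LSB = 20/2^13 = 2.441 mV.
(-5.8242 − (−10))/0.00244141 = 1710.4077; ⌊·⌋ gives code 1710.
V_rec = (−10) + 1710·0.00244141 = -5.8251953 V.
Difference: 0.000995313 V → 0.995 mV.

0.995 mV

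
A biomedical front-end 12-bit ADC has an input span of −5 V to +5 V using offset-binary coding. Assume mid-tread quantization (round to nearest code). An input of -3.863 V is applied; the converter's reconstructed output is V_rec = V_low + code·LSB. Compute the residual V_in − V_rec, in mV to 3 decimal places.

LSB = 10/2^12 = 2.441 mV.
Scaled input = 465.7152 LSBs, so code = 466.
V_rec = (−5) + 466·0.00244141 = -3.8623047 V.
V_in − V_rec = -0.000695312 V = -0.695 mV.

-0.695 mV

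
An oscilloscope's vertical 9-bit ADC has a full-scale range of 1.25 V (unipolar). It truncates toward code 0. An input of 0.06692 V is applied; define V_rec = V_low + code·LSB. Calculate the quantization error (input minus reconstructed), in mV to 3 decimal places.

LSB = 1.25/2^9 = 2.441 mV.
(V_in − V_low)/LSB = (0.06692 − 0)/0.00244141 = 27.4104 → code 27 (floor).
V_rec = 0 + 27·0.00244141 = 0.065917969 V.
Difference: 0.00100203 V → 1.002 mV.

1.002 mV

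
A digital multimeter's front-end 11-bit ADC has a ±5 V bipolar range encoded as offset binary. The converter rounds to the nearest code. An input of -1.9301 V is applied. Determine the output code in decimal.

Full-scale span = 10 V; LSB = 10/2^11 = 4.883 mV.
Input sits at 628.716 steps above V_low.
So the output code is 629.

code 629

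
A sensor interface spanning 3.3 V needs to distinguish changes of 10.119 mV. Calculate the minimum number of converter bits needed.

Number of steps required ≥ 3.3 V / 10.119 mV = 326.12.
Need 2^N ≥ 326.12; 2^8 = 256, 2^9 = 512.
Minimum N = 9.

9 bits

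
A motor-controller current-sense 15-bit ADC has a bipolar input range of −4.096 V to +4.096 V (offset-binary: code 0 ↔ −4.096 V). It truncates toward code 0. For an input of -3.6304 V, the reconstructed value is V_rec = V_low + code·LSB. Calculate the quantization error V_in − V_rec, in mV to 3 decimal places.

0.100 mV

One LSB is 8.192 V / 32768 = 250.00 µV.
Scaled input = 1862.4000 LSBs, so code = 1862.
Code 1862 maps back to (−4.096) + 1862×0.00025 V = -3.6305 V.
V_in − V_rec = 0.0001 V = 0.100 mV.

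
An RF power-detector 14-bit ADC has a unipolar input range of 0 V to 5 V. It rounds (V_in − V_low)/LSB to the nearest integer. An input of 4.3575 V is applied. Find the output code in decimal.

With 16384 levels over 5 V, one step is 305.18 µV.
(4.3575 − 0) / 0.000305176 = 14278.656 LSBs.
round(14278.656) = 14279.

code 14279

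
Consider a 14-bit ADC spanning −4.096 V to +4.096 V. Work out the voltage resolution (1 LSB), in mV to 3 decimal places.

Full-scale span = 8.192 V.
LSB = 8.192 / 2^14 = 8.192 / 16384 = 0.0005 V = 0.500 mV.

0.500 mV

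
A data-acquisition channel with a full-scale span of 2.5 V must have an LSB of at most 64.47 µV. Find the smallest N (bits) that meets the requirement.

Number of steps required ≥ 2.5 V / 64.47 µV = 38777.73.
Need 2^N ≥ 38777.73; 2^15 = 32768, 2^16 = 65536.
Minimum N = 16.

16 bits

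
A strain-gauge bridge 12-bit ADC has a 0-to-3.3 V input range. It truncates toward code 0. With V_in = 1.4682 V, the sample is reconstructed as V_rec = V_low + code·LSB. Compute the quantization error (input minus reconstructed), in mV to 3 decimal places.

0.280 mV

One LSB is 3.3 V / 4096 = 0.806 mV.
Scaled input = 1822.3476 LSBs, so code = 1822.
V_rec = 0 + 1822·0.000805664 = 1.4679199 V.
Difference: 0.000280078 V → 0.280 mV.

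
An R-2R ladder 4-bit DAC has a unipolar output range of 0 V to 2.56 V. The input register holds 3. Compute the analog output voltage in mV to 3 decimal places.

480.000 mV

LSB = 2.56 V / 2^4 = 160.000 mV.
V_out = 0 + 3 × 0.16 V = 0.48 V.
= 480.000 mV.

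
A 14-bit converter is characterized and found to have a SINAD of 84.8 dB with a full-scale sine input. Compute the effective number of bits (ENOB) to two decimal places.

ENOB = (SINAD − 1.76) / 6.02 = (84.8 − 1.76)/6.02 = 13.794.

13.79 bits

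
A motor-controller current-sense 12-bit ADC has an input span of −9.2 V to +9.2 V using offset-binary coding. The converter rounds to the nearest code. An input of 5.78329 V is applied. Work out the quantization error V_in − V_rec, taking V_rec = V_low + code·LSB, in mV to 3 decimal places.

One LSB is 18.4 V / 4096 = 4.492 mV.
(V_in − V_low)/LSB = (5.78329 − (−9.2))/0.00449219 = 3335.4106 → code 3335 (round).
V_rec = (−9.2) + 3335·0.00449219 = 5.7814453 V.
Difference: 0.00184469 V → 1.845 mV.

1.845 mV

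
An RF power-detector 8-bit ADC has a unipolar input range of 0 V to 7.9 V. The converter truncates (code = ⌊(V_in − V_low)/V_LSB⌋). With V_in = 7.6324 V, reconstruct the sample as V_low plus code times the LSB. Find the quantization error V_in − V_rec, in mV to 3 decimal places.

LSB = 7.9/2^8 = 30.859 mV.
(V_in − V_low)/LSB = (7.6324 − 0)/0.0308594 = 247.3284 → code 247 (floor).
Code 247 maps back to 0 + 247×0.0308594 V = 7.6222656 V.
Difference: 0.0101344 V → 10.134 mV.

10.134 mV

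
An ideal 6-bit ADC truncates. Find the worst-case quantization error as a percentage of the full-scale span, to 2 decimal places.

Truncating → worst-case error = 1 LSB = V_FS/2^6, so 100/64 = 1.5625 % of full scale.

1.56 %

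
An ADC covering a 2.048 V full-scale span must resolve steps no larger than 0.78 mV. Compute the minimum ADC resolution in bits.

12 bits

Number of steps required ≥ 2.048 V / 0.78 mV = 2625.64.
Need 2^N ≥ 2625.64; 2^11 = 2048, 2^12 = 4096.
Minimum N = 12.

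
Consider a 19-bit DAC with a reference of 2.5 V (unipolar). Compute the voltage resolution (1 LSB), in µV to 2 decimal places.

Full-scale span = 2.5 V.
LSB = 2.5 / 2^19 = 2.5 / 524288 = 4.76837e-06 V = 4.77 µV.

4.77 µV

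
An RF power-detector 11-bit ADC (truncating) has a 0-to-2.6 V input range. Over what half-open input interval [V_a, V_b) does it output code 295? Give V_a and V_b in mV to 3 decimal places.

LSB = 2.6/2^11 = 1.270 mV.
V_a = V_low + 295·LSB = 0.374512 V; V_b = V_low + 296·LSB = 0.375781 V.

[374.512 mV, 375.781 mV)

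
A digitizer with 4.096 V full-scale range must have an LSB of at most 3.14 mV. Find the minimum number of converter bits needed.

11 bits

Number of steps required ≥ 4.096 V / 3.14 mV = 1304.46.
Need 2^N ≥ 1304.46; 2^10 = 1024, 2^11 = 2048.
Minimum N = 11.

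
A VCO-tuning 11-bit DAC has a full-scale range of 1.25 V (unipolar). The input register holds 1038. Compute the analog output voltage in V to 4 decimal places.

LSB = 1.25 V / 2^11 = 0.610 mV.
V_out = 0 + 1038 × 0.000610352 V = 0.633545 V.

0.6335 V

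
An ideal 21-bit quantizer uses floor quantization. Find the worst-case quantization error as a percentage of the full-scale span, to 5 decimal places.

0.00005 %

Truncating → worst-case error = 1 LSB = V_FS/2^21, so 100/2097152 = 4.76837e-05 % of full scale.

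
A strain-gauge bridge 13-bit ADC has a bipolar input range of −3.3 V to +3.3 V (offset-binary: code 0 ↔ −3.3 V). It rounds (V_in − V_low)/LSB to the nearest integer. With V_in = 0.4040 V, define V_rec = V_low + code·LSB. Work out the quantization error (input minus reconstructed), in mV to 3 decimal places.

LSB = 6.6/2^13 = 0.806 mV.
(0.4040 − (−3.3))/0.000805664 = 4597.4497; round gives code 4597.
Code 4597 maps back to (−3.3) + 4597×0.000805664 V = 0.4036377 V.
Difference: 0.000362305 V → 0.362 mV.

0.362 mV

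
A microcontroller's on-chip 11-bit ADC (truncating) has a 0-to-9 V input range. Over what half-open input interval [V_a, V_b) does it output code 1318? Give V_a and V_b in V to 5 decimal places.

[5.79199 V, 5.79639 V)

LSB = 9/2^11 = 4.395 mV.
V_a = V_low + 1318·LSB = 5.79199 V; V_b = V_low + 1319·LSB = 5.79639 V.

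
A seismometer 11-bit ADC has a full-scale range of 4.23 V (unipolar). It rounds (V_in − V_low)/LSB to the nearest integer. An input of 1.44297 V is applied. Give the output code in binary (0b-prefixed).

With 2048 levels over 4.23 V, one step is 2.065 mV.
(V_in − V_low)/LSB = (1.44297 − 0) / 0.00206543 = 698.629.
round(698.629) = 699.
In binary (0b-prefixed): 0b1010111011.

code 0b1010111011 (decimal 699)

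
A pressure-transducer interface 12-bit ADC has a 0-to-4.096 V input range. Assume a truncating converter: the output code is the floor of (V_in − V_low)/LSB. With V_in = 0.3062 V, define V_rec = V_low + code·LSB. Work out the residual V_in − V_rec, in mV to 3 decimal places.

One LSB is 4.096 V / 4096 = 1.000 mV.
(0.3062 − 0)/0.001 = 306.2000; ⌊·⌋ gives code 306.
Reconstructed: 0.306 V.
V_in − V_rec = 0.0002 V = 0.200 mV.

0.200 mV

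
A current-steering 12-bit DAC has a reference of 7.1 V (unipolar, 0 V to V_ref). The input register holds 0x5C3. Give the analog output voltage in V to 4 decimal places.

LSB = 7.1 V / 2^12 = 1.733 mV.
Code 0x5C3 = 1475 decimal.
V_out = 0 + 1475 × 0.0017334 V = 2.55676 V.

2.5568 V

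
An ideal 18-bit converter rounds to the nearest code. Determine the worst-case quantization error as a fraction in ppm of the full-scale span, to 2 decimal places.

Rounding → worst-case error = ½ LSB = V_FS/2^19, so 1e+06/524288 = 1.90735 ppm of full scale.

1.91 ppm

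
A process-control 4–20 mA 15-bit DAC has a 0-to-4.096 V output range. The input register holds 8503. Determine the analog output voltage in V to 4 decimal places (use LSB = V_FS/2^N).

1.0629 V

LSB = 4.096 V / 2^15 = 125.00 µV.
V_out = 0 + 8503 × 0.000125 V = 1.06288 V.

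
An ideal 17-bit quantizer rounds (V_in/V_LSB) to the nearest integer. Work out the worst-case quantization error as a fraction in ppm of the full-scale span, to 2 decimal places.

Rounding → worst-case error = ½ LSB = V_FS/2^18, so 1e+06/262144 = 3.8147 ppm of full scale.

3.81 ppm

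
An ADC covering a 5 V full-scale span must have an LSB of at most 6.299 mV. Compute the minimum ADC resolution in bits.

10 bits

Number of steps required ≥ 5 V / 6.299 mV = 793.78.
Need 2^N ≥ 793.78; 2^9 = 512, 2^10 = 1024.
Minimum N = 10.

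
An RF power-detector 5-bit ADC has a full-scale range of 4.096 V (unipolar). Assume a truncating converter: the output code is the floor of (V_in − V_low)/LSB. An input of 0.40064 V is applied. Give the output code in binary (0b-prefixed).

code 0b11 (decimal 3)

With 32 levels over 4.096 V, one step is 128.000 mV.
(V_in − V_low)/LSB = (0.40064 − 0) / 0.128 = 3.130.
⌊·⌋(3.130) = 3.
In binary (0b-prefixed): 0b11.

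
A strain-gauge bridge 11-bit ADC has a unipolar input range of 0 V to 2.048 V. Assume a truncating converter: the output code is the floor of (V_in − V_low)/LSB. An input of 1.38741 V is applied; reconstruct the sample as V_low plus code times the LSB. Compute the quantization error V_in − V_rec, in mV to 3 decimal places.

0.410 mV

LSB = 2.048/2^11 = 1.000 mV.
Scaled input = 1387.4100 LSBs, so code = 1387.
V_rec = 0 + 1387·0.001 = 1.387 V.
V_in − V_rec = 0.00041 V = 0.410 mV.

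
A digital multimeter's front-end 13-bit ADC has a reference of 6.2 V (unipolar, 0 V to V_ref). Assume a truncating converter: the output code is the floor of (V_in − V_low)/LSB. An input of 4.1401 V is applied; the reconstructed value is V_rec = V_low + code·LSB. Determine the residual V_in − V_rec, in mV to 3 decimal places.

One LSB is 6.2 V / 8192 = 0.757 mV.
(V_in − V_low)/LSB = (4.1401 − 0)/0.000756836 = 5470.2741 → code 5470 (floor).
Reconstructed: 4.1398926 V.
Difference: 0.000207422 V → 0.207 mV.

0.207 mV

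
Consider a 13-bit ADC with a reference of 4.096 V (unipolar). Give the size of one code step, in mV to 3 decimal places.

0.500 mV

Full-scale span = 4.096 V.
LSB = 4.096 / 2^13 = 4.096 / 8192 = 0.0005 V = 0.500 mV.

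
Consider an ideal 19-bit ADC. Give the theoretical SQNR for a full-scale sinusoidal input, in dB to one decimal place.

SNR ≈ 6.02·N + 1.76 dB = 6.02·19 + 1.76 = 116.14 dB.

116.1 dB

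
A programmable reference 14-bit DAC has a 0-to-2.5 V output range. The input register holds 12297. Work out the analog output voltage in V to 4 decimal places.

1.8764 V

LSB = 2.5 V / 2^14 = 152.59 µV.
V_out = 0 + 12297 × 0.000152588 V = 1.87637 V.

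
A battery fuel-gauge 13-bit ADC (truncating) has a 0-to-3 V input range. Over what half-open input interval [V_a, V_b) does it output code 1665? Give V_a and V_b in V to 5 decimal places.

LSB = 3/2^13 = 366.21 µV.
V_a = V_low + 1665·LSB = 0.609741 V; V_b = V_low + 1666·LSB = 0.610107 V.

[0.60974 V, 0.61011 V)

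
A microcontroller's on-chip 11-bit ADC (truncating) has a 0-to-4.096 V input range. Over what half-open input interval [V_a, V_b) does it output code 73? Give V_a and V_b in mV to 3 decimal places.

[146.000 mV, 148.000 mV)

LSB = 4.096/2^11 = 2.000 mV.
V_a = V_low + 73·LSB = 0.146 V; V_b = V_low + 74·LSB = 0.148 V.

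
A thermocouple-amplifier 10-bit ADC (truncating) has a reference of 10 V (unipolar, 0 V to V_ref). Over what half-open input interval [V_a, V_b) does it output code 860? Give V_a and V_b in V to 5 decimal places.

LSB = 10/2^10 = 9.766 mV.
V_a = V_low + 860·LSB = 8.39844 V; V_b = V_low + 861·LSB = 8.4082 V.

[8.39844 V, 8.40820 V)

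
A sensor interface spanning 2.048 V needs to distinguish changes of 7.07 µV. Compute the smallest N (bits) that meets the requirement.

Number of steps required ≥ 2.048 V / 7.07 µV = 289674.68.
Need 2^N ≥ 289674.68; 2^18 = 262144, 2^19 = 524288.
Minimum N = 19.

19 bits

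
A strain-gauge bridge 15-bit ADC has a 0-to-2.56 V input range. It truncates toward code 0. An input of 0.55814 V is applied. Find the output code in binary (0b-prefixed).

code 0b1101111101000 (decimal 7144)

Full-scale span = 2.56 V; LSB = 2.56/2^15 = 78.12 µV.
Input sits at 7144.192 steps above V_low.
So the output code is 7144.
In binary (0b-prefixed): 0b1101111101000.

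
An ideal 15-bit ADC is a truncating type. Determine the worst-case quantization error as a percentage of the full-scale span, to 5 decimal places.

Truncating → worst-case error = 1 LSB = V_FS/2^15, so 100/32768 = 0.00305176 % of full scale.

0.00305 %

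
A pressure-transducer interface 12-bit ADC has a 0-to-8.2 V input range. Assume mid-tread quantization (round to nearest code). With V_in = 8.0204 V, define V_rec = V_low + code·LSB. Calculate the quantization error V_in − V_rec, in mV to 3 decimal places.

0.576 mV

LSB = 8.2/2^12 = 2.002 mV.
(V_in − V_low)/LSB = (8.0204 − 0)/0.00200195 = 4006.2876 → code 4006 (round).
V_rec = 0 + 4006·0.00200195 = 8.0198242 V.
V_in − V_rec = 0.000575781 V = 0.576 mV.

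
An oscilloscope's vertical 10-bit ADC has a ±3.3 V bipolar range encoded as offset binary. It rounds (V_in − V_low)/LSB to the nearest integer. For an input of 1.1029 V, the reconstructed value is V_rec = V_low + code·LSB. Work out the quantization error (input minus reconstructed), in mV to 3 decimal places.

One LSB is 6.6 V / 1024 = 6.445 mV.
(1.1029 − (−3.3))/0.00644531 = 683.1166; round gives code 683.
Reconstructed: 1.1021484 V.
V_in − V_rec = 0.000751562 V = 0.752 mV.

0.752 mV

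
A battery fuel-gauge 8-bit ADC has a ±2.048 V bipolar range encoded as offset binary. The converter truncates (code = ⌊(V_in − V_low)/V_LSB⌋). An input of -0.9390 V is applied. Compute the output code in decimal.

With 256 levels over 4.096 V, one step is 16.000 mV.
(V_in − V_low)/LSB = (-0.9390 − (−2.048)) / 0.016 = 69.312.
⌊·⌋(69.312) = 69.

code 69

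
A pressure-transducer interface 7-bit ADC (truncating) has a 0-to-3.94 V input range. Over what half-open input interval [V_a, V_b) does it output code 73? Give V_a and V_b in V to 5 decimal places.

[2.24703 V, 2.27781 V)

LSB = 3.94/2^7 = 30.781 mV.
V_a = V_low + 73·LSB = 2.24703 V; V_b = V_low + 74·LSB = 2.27781 V.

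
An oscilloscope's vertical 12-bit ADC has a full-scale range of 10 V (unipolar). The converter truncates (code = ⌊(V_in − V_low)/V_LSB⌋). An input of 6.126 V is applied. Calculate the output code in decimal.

code 2509

With 4096 levels over 10 V, one step is 2.441 mV.
Input sits at 2509.210 steps above V_low.
So the output code is 2509.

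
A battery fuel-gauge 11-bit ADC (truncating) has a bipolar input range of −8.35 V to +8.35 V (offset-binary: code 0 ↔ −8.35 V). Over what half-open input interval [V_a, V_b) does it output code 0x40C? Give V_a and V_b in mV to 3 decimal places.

[97.852 mV, 106.006 mV)

LSB = 16.7/2^11 = 8.154 mV.
Code 0x40C = 1036 decimal.
V_a = V_low + 1036·LSB = 0.0978516 V; V_b = V_low + 1037·LSB = 0.106006 V.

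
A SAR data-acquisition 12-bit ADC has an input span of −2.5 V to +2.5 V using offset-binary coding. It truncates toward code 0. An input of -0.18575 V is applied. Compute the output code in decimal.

code 1895

LSB = 5 V / 4096 = 1.221 mV.
(V_in − V_low)/LSB = (-0.18575 − (−2.5)) / 0.0012207 = 1895.834.
⌊·⌋(1895.834) = 1895.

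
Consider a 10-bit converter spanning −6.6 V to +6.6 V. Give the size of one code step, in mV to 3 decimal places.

Full-scale span = 13.2 V.
LSB = 13.2 / 2^10 = 13.2 / 1024 = 0.0128906 V = 12.891 mV.

12.891 mV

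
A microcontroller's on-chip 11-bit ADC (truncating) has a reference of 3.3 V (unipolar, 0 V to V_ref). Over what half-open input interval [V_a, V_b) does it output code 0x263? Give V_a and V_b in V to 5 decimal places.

LSB = 3.3/2^11 = 1.611 mV.
Code 0x263 = 611 decimal.
V_a = V_low + 611·LSB = 0.984521 V; V_b = V_low + 612·LSB = 0.986133 V.

[0.98452 V, 0.98613 V)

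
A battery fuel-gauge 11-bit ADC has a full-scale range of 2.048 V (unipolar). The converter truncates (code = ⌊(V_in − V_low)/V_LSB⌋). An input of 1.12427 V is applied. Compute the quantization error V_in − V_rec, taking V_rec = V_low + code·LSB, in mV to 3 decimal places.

Step size: 2.048 V ÷ 2^11 = 1.000 mV.
(1.12427 − 0)/0.001 = 1124.2700; ⌊·⌋ gives code 1124.
V_rec = 0 + 1124·0.001 = 1.124 V.
V_in − V_rec = 0.00027 V = 0.270 mV.

0.270 mV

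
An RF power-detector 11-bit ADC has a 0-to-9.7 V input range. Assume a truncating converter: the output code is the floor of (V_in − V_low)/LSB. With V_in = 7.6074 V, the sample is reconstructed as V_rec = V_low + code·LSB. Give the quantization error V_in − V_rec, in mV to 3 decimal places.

LSB = 9.7/2^11 = 4.736 mV.
(V_in − V_low)/LSB = (7.6074 − 0)/0.00473633 = 1606.1809 → code 1606 (floor).
Code 1606 maps back to 0 + 1606×0.00473633 V = 7.606543 V.
V_in − V_rec = 0.000857031 V = 0.857 mV.

0.857 mV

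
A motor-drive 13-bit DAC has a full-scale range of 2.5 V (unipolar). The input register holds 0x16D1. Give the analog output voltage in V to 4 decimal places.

1.7825 V

LSB = 2.5 V / 2^13 = 305.18 µV.
Code 0x16D1 = 5841 decimal.
V_out = 0 + 5841 × 0.000305176 V = 1.78253 V.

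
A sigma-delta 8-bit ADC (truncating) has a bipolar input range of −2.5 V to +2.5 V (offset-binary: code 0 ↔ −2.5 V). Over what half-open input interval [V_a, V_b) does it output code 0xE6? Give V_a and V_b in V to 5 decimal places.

[1.99219 V, 2.01172 V)

LSB = 5/2^8 = 19.531 mV.
Code 0xE6 = 230 decimal.
V_a = V_low + 230·LSB = 1.99219 V; V_b = V_low + 231·LSB = 2.01172 V.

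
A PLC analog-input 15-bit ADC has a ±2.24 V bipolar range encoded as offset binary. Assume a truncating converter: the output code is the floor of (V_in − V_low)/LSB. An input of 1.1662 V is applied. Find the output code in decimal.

code 24913

Full-scale span = 4.48 V; LSB = 4.48/2^15 = 136.72 µV.
Input sits at 24913.920 steps above V_low.
Floor → code 24913.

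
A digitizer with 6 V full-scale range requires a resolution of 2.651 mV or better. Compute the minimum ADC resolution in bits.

12 bits

Number of steps required ≥ 6 V / 2.651 mV = 2263.30.
Need 2^N ≥ 2263.30; 2^11 = 2048, 2^12 = 4096.
Minimum N = 12.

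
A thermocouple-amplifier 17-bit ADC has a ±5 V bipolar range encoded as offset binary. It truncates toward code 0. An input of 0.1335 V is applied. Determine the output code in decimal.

code 67285

With 131072 levels over 10 V, one step is 76.29 µV.
Input sits at 67285.811 steps above V_low.
⌊·⌋(67285.811) = 67285.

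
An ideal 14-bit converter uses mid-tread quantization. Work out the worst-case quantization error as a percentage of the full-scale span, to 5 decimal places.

Rounding → worst-case error = ½ LSB = V_FS/2^15, so 100/32768 = 0.00305176 % of full scale.

0.00305 %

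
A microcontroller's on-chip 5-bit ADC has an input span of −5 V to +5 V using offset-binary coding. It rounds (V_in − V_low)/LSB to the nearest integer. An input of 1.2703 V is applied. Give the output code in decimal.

With 32 levels over 10 V, one step is 312.500 mV.
Input sits at 20.065 steps above V_low.
So the output code is 20.

code 20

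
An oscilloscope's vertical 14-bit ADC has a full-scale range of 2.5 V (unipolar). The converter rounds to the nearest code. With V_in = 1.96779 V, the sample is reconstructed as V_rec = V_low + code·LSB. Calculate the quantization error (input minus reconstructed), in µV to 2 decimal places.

16.56 µV

One LSB is 2.5 V / 16384 = 152.59 µV.
Scaled input = 12896.1085 LSBs, so code = 12896.
V_rec = 0 + 12896·0.000152588 = 1.9677734 V.
Difference: 1.65625e-05 V → 16.56 µV.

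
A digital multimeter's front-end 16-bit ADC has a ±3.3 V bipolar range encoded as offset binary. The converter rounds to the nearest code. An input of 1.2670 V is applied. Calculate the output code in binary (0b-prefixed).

Full-scale span = 6.6 V; LSB = 6.6/2^16 = 100.71 µV.
(V_in − V_low)/LSB = (1.2670 − (−3.3)) / 0.000100708 = 45348.926.
So the output code is 45349.
In binary (0b-prefixed): 0b1011000100100101.

code 0b1011000100100101 (decimal 45349)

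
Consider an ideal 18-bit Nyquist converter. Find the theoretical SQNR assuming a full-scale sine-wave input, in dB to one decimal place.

SNR ≈ 6.02·N + 1.76 dB = 6.02·18 + 1.76 = 110.12 dB.

110.1 dB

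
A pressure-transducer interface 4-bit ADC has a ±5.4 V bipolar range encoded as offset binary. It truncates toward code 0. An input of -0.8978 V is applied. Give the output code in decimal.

code 6

Full-scale span = 10.8 V; LSB = 10.8/2^4 = 0.6750 V.
(-0.8978 − (−5.4)) / 0.675 = 6.670 LSBs.
Floor → code 6.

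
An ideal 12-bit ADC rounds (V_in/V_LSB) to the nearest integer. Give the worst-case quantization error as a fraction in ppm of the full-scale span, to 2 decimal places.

Rounding → worst-case error = ½ LSB = V_FS/2^13, so 1e+06/8192 = 122.07 ppm of full scale.

122.07 ppm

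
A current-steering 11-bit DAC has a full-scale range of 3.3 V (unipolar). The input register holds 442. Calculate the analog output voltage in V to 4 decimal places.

0.7122 V

LSB = 3.3 V / 2^11 = 1.611 mV.
V_out = 0 + 442 × 0.00161133 V = 0.712207 V.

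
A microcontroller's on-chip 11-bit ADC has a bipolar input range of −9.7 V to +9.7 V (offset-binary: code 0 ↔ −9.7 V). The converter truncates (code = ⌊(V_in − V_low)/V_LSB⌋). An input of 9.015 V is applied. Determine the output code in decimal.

Full-scale span = 19.4 V; LSB = 19.4/2^11 = 9.473 mV.
(9.015 − (−9.7)) / 0.00947266 = 1975.687 LSBs.
⌊·⌋(1975.687) = 1975.

code 1975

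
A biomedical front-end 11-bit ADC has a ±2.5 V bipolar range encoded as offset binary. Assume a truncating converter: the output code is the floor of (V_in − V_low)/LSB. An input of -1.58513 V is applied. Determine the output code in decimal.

Full-scale span = 5 V; LSB = 5/2^11 = 2.441 mV.
Input sits at 374.731 steps above V_low.
So the output code is 374.

code 374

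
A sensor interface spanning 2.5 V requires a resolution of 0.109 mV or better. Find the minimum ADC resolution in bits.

Number of steps required ≥ 2.5 V / 0.109 mV = 22935.78.
Need 2^N ≥ 22935.78; 2^14 = 16384, 2^15 = 32768.
Minimum N = 15.

15 bits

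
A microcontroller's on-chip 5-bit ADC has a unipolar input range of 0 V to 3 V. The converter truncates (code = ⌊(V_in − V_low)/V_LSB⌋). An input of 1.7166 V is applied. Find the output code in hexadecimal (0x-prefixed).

Full-scale span = 3 V; LSB = 3/2^5 = 93.750 mV.
(1.7166 − 0) / 0.09375 = 18.310 LSBs.
So the output code is 18.
In hexadecimal (0x-prefixed): 0x12.

code 0x12 (decimal 18)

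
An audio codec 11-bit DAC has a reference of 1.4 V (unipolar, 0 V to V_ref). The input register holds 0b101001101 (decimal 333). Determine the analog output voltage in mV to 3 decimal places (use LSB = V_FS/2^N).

227.637 mV

LSB = 1.4 V / 2^11 = 0.684 mV.
Code 0b101001101 = 333 decimal.
V_out = 0 + 333 × 0.000683594 V = 0.227637 V.
= 227.637 mV.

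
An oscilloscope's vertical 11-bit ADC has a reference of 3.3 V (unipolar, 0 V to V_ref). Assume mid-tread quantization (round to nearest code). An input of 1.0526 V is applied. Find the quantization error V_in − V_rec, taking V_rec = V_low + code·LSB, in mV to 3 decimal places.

One LSB is 3.3 V / 2048 = 1.611 mV.
(1.0526 − 0)/0.00161133 = 653.2499; round gives code 653.
Code 653 maps back to 0 + 653×0.00161133 V = 1.0521973 V.
Difference: 0.000402734 V → 0.403 mV.

0.403 mV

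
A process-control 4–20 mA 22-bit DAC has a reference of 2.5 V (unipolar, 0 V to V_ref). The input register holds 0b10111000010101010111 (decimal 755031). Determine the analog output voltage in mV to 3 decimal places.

450.034 mV

LSB = 2.5 V / 2^22 = 0.60 µV.
Code 0b10111000010101010111 = 755031 decimal.
V_out = 0 + 755031 × 5.96046e-07 V = 0.450034 V.
= 450.034 mV.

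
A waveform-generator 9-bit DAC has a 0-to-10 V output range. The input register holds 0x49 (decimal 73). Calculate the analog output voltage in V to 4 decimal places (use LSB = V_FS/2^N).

1.4258 V

LSB = 10 V / 2^9 = 19.531 mV.
Code 0x49 = 73 decimal.
V_out = 0 + 73 × 0.0195312 V = 1.42578 V.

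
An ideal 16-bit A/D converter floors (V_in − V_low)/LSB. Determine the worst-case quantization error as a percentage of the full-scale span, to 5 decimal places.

0.00153 %

Truncating → worst-case error = 1 LSB = V_FS/2^16, so 100/65536 = 0.00152588 % of full scale.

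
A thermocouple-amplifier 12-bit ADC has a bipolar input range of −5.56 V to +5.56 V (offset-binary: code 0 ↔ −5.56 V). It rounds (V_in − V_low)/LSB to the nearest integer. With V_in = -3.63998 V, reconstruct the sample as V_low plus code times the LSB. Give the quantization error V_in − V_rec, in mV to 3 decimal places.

Step size: 11.12 V ÷ 2^12 = 2.715 mV.
(-3.63998 − (−5.56))/0.00271484 = 707.2304; round gives code 707.
Reconstructed: -3.6406055 V.
Difference: 0.000625469 V → 0.625 mV.

0.625 mV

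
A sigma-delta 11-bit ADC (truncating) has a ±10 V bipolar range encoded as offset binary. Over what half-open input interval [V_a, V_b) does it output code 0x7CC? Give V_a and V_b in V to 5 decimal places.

LSB = 20/2^11 = 9.766 mV.
Code 0x7CC = 1996 decimal.
V_a = V_low + 1996·LSB = 9.49219 V; V_b = V_low + 1997·LSB = 9.50195 V.

[9.49219 V, 9.50195 V)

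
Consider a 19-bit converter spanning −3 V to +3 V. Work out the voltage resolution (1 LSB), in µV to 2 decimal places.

11.44 µV

Full-scale span = 6 V.
LSB = 6 / 2^19 = 6 / 524288 = 1.14441e-05 V = 11.44 µV.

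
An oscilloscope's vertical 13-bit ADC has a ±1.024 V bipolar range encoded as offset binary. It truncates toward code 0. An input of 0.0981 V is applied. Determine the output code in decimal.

code 4488

Full-scale span = 2.048 V; LSB = 2.048/2^13 = 250.00 µV.
Input sits at 4488.400 steps above V_low.
⌊·⌋(4488.400) = 4488.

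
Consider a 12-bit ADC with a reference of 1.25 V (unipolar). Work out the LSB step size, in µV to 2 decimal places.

305.18 µV

Full-scale span = 1.25 V.
LSB = 1.25 / 2^12 = 1.25 / 4096 = 0.000305176 V = 305.18 µV.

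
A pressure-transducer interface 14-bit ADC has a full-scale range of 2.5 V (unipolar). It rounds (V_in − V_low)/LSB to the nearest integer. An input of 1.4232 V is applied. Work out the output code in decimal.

code 9327

With 16384 levels over 2.5 V, one step is 152.59 µV.
Input sits at 9327.084 steps above V_low.
round(9327.084) = 9327.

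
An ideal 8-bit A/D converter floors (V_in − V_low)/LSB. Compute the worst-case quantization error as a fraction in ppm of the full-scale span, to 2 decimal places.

3906.25 ppm

Truncating → worst-case error = 1 LSB = V_FS/2^8, so 1e+06/256 = 3906.25 ppm of full scale.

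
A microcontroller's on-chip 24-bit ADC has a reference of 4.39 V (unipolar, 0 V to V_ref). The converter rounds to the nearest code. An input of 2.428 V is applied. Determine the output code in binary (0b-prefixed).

LSB = 4.39 V / 16777216 = 0.26 µV.
(2.428 − 0) / 2.61664e-07 = 9279061.605 LSBs.
round(9279061.605) = 9279062.
In binary (0b-prefixed): 0b100011011001011001010110.

code 0b100011011001011001010110 (decimal 9279062)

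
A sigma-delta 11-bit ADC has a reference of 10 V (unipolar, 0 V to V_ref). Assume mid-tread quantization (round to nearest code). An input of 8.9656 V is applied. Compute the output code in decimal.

LSB = 10 V / 2048 = 4.883 mV.
(8.9656 − 0) / 0.00488281 = 1836.155 LSBs.
round(1836.155) = 1836.

code 1836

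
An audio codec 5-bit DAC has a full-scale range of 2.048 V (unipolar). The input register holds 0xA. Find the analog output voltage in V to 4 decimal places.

0.6400 V

LSB = 2.048 V / 2^5 = 64.000 mV.
Code 0xA = 10 decimal.
V_out = 0 + 10 × 0.064 V = 0.64 V.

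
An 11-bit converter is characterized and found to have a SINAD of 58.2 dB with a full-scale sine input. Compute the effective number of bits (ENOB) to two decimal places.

ENOB = (SINAD − 1.76) / 6.02 = (58.2 − 1.76)/6.02 = 9.375.

9.38 bits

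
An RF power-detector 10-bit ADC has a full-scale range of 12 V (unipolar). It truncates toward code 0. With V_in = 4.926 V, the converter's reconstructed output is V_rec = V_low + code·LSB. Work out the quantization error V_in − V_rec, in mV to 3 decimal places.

LSB = 12/2^10 = 11.719 mV.
Scaled input = 420.3520 LSBs, so code = 420.
Reconstructed: 4.921875 V.
V_in − V_rec = 0.004125 V = 4.125 mV.

4.125 mV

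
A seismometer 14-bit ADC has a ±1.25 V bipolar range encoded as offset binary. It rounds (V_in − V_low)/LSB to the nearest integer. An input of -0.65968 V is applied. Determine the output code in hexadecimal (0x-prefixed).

LSB = 2.5 V / 16384 = 152.59 µV.
Input sits at 3868.721 steps above V_low.
So the output code is 3869.
In hexadecimal (0x-prefixed): 0xF1D.

code 0xF1D (decimal 3869)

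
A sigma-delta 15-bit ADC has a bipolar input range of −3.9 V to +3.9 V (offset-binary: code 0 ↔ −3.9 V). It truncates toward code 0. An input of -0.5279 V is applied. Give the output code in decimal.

code 14166

Full-scale span = 7.8 V; LSB = 7.8/2^15 = 238.04 µV.
(V_in − V_low)/LSB = (-0.5279 − (−3.9)) / 0.000238037 = 14166.279.
⌊·⌋(14166.279) = 14166.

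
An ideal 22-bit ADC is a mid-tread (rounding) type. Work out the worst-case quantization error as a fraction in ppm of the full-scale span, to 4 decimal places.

0.1192 ppm

Rounding → worst-case error = ½ LSB = V_FS/2^23, so 1e+06/8388608 = 0.119209 ppm of full scale.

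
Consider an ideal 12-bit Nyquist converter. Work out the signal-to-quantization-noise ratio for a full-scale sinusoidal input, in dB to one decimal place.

74.0 dB

SNR ≈ 6.02·N + 1.76 dB = 6.02·12 + 1.76 = 74.00 dB.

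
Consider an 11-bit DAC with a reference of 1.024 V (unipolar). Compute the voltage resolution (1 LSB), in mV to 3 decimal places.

0.500 mV

Full-scale span = 1.024 V.
LSB = 1.024 / 2^11 = 1.024 / 2048 = 0.0005 V = 0.500 mV.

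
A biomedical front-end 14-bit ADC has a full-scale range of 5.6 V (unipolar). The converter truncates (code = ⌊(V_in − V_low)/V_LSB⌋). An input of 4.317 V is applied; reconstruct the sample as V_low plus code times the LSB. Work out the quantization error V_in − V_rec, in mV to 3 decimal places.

0.105 mV

One LSB is 5.6 V / 16384 = 341.80 µV.
Scaled input = 12630.3086 LSBs, so code = 12630.
Code 12630 maps back to 0 + 12630×0.000341797 V = 4.3168945 V.
V_in − V_rec = 0.000105469 V = 0.105 mV.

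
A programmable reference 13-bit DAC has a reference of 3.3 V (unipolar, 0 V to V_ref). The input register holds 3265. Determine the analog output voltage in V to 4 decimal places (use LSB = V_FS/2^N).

1.3152 V

LSB = 3.3 V / 2^13 = 402.83 µV.
V_out = 0 + 3265 × 0.000402832 V = 1.31525 V.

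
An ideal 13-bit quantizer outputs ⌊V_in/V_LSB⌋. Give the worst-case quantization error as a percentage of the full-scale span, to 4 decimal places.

Truncating → worst-case error = 1 LSB = V_FS/2^13, so 100/8192 = 0.012207 % of full scale.

0.0122 %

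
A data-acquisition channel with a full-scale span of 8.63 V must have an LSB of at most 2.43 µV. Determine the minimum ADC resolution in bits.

22 bits

Number of steps required ≥ 8.63 V / 2.43 µV = 3551440.33.
Need 2^N ≥ 3551440.33; 2^21 = 2097152, 2^22 = 4194304.
Minimum N = 22.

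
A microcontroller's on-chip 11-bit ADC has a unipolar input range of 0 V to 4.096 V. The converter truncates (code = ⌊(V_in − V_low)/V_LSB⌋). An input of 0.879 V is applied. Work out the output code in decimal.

With 2048 levels over 4.096 V, one step is 2.000 mV.
(0.879 − 0) / 0.002 = 439.500 LSBs.
Floor → code 439.

code 439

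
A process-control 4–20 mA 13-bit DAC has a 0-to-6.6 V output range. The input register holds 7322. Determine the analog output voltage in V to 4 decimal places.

LSB = 6.6 V / 2^13 = 0.806 mV.
V_out = 0 + 7322 × 0.000805664 V = 5.89907 V.

5.8991 V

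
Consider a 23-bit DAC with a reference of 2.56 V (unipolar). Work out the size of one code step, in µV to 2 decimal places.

0.31 µV

Full-scale span = 2.56 V.
LSB = 2.56 / 2^23 = 2.56 / 8388608 = 3.05176e-07 V = 0.31 µV.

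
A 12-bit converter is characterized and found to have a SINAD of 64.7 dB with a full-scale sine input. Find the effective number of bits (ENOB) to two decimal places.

10.46 bits

ENOB = (SINAD − 1.76) / 6.02 = (64.7 − 1.76)/6.02 = 10.455.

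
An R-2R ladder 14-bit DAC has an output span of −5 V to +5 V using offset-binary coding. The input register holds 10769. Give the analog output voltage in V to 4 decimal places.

1.5729 V

LSB = 10 V / 2^14 = 0.610 mV.
V_out = (−5) + 10769 × 0.000610352 V = 1.57288 V.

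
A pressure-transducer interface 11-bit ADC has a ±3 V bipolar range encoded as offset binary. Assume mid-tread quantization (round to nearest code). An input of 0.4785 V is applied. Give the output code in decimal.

code 1187

Full-scale span = 6 V; LSB = 6/2^11 = 2.930 mV.
(0.4785 − (−3)) / 0.00292969 = 1187.328 LSBs.
Round → code 1187.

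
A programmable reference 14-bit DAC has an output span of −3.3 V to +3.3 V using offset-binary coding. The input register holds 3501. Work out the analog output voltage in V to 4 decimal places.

-1.8897 V

LSB = 6.6 V / 2^14 = 402.83 µV.
V_out = (−3.3) + 3501 × 0.000402832 V = -1.88969 V.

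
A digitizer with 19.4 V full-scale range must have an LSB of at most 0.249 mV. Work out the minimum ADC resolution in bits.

17 bits

Number of steps required ≥ 19.4 V / 0.249 mV = 77911.65.
Need 2^N ≥ 77911.65; 2^16 = 65536, 2^17 = 131072.
Minimum N = 17.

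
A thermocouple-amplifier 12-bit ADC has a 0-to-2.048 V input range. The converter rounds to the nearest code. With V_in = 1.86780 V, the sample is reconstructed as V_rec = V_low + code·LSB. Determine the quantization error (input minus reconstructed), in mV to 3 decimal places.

LSB = 2.048/2^12 = 0.500 mV.
(1.86780 − 0)/0.0005 = 3735.6000; round gives code 3736.
V_rec = 0 + 3736·0.0005 = 1.868 V.
Difference: -0.0002 V → -0.200 mV.

-0.200 mV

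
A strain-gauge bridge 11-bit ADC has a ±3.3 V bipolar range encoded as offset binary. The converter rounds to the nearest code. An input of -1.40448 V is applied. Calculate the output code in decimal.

code 588

With 2048 levels over 6.6 V, one step is 3.223 mV.
(V_in − V_low)/LSB = (-1.40448 − (−3.3)) / 0.00322266 = 588.186.
Round → code 588.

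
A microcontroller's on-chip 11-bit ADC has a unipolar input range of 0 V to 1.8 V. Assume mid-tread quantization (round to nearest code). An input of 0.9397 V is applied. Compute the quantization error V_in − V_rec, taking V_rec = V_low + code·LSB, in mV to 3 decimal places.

0.149 mV

One LSB is 1.8 V / 2048 = 0.879 mV.
(V_in − V_low)/LSB = (0.9397 − 0)/0.000878906 = 1069.1698 → code 1069 (round).
Code 1069 maps back to 0 + 1069×0.000878906 V = 0.93955078 V.
Error = 0.9397 − 0.93955078 = 0.000149219 V = 0.149 mV.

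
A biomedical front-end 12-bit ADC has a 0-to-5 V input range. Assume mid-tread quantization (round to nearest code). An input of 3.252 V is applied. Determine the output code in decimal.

code 2664

With 4096 levels over 5 V, one step is 1.221 mV.
Input sits at 2664.038 steps above V_low.
Round → code 2664.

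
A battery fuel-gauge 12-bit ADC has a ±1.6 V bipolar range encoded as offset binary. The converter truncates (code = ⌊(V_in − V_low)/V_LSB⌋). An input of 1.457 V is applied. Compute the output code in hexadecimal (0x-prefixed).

Full-scale span = 3.2 V; LSB = 3.2/2^12 = 0.781 mV.
(1.457 − (−1.6)) / 0.00078125 = 3912.960 LSBs.
So the output code is 3912.
In hexadecimal (0x-prefixed): 0xF48.

code 0xF48 (decimal 3912)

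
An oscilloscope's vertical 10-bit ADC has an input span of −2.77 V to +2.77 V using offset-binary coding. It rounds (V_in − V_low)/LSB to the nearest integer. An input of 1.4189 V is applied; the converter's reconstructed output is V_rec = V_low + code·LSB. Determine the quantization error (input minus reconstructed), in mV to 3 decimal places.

1.439 mV

LSB = 5.54/2^10 = 5.410 mV.
Scaled input = 774.2660 LSBs, so code = 774.
V_rec = (−2.77) + 774·0.00541016 = 1.4174609 V.
Error = 1.4189 − 1.4174609 = 0.00143906 V = 1.439 mV.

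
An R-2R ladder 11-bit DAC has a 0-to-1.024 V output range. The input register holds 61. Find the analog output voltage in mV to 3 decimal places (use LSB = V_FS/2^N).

LSB = 1.024 V / 2^11 = 0.500 mV.
V_out = 0 + 61 × 0.0005 V = 0.0305 V.
= 30.500 mV.

30.500 mV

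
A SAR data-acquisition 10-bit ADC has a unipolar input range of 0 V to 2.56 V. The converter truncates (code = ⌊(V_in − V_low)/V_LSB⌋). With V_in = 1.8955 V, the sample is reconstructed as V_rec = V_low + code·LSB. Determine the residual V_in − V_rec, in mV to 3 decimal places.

One LSB is 2.56 V / 1024 = 2.500 mV.
Scaled input = 758.2000 LSBs, so code = 758.
Code 758 maps back to 0 + 758×0.0025 V = 1.895 V.
Difference: 0.0005 V → 0.500 mV.

0.500 mV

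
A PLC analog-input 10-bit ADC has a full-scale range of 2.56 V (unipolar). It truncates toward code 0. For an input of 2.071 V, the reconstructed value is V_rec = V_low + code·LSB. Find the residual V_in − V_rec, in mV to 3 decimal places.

1.000 mV

Step size: 2.56 V ÷ 2^10 = 2.500 mV.
Scaled input = 828.4000 LSBs, so code = 828.
Code 828 maps back to 0 + 828×0.0025 V = 2.07 V.
V_in − V_rec = 0.001 V = 1.000 mV.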